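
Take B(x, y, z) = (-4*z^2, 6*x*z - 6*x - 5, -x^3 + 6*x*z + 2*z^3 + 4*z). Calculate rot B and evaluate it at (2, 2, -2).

(∇×B)₁ = ∂B₃/∂y − ∂B₂/∂z = -6*x
(∇×B)₂ = ∂B₁/∂z − ∂B₃/∂x = 3*x^2 - 14*z
(∇×B)₃ = ∂B₂/∂x − ∂B₁/∂y = 6*z - 6
∇×B = (-6*x, 3*x^2 - 14*z, 6*z - 6)
At (2, 2, -2): (-12, 40, -18).

(-12, 40, -18)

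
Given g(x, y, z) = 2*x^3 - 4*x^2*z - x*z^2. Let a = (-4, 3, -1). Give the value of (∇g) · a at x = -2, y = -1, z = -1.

-8

∂g/∂x = 6*x^2 - 8*x*z - z^2
∂g/∂y = 0
∂g/∂z = -4*x^2 - 2*x*z
∇g at (-2, -1, -1) = (7, 0, -20)
∇g · a = (7)(-4) + (0)(3) + (-20)(-1) = -8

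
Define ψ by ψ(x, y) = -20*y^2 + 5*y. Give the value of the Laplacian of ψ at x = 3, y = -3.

∂²ψ/∂x² = 0
∂²ψ/∂y² = -40
∇²ψ = -40
At (3, -3): -40.

-40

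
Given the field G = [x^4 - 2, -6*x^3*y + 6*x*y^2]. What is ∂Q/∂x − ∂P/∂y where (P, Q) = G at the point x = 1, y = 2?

∂G₂/∂x = -18*x^2*y + 6*y^2
∂G₁/∂y = 0
Scalar curl = -18*x^2*y + 6*y^2
At (1, 2): -12.

-12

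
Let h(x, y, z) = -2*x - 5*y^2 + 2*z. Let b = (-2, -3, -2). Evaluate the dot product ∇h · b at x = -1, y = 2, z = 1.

∂h/∂x = -2
∂h/∂y = -10*y
∂h/∂z = 2
∇h at (-1, 2, 1) = (-2, -20, 2)
∇h · b = (-2)(-2) + (-20)(-3) + (2)(-2) = 60

60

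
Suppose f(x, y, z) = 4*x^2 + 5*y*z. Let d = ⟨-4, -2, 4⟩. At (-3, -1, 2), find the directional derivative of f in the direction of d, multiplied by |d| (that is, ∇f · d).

56

∂f/∂x = 8*x
∂f/∂y = 5*z
∂f/∂z = 5*y
∇f at (-3, -1, 2) = (-24, 10, -5)
∇f · d = (-24)(-4) + (10)(-2) + (-5)(4) = 56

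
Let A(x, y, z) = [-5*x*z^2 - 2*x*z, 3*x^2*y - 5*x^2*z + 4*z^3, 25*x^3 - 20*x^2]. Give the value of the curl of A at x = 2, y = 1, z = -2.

(-28, -184, 52)

(∇×A)₁ = ∂A₃/∂y − ∂A₂/∂z = 5*x^2 - 12*z^2
(∇×A)₂ = ∂A₁/∂z − ∂A₃/∂x = -75*x^2 - 10*x*z + 38*x
(∇×A)₃ = ∂A₂/∂x − ∂A₁/∂y = 6*x*y - 10*x*z
∇×A = (5*x^2 - 12*z^2, -75*x^2 - 10*x*z + 38*x, 6*x*y - 10*x*z)
At (2, 1, -2): (-28, -184, 52).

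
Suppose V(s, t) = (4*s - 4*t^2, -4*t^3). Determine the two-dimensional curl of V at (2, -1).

∂V₂/∂s = 0
∂V₁/∂t = -8*t
Scalar curl = 8*t
At (2, -1): -8.

-8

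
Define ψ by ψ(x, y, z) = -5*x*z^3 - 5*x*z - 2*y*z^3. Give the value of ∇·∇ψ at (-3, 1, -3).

-234

∂²ψ/∂x² = 0
∂²ψ/∂y² = 0
∂²ψ/∂z² = -6*z*(5*x + 2*y)
∇²ψ = -30*x*z - 12*y*z
At (-3, 1, -3): -234.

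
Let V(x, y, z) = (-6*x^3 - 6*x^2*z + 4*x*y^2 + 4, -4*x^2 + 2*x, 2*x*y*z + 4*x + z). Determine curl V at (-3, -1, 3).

(∇×V)₁ = ∂V₃/∂y − ∂V₂/∂z = 2*x*z
(∇×V)₂ = ∂V₁/∂z − ∂V₃/∂x = -6*x^2 - 2*y*z - 4
(∇×V)₃ = ∂V₂/∂x − ∂V₁/∂y = -8*x*y - 8*x + 2
∇×V = (2*x*z, -6*x^2 - 2*y*z - 4, -8*x*y - 8*x + 2)
At (-3, -1, 3): (-18, -52, 2).

(-18, -52, 2)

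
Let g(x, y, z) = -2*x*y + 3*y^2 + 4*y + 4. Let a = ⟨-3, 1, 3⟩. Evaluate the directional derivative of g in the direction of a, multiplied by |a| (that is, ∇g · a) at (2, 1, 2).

12

∂g/∂x = -2*y
∂g/∂y = -2*x + 6*y + 4
∂g/∂z = 0
∇g at (2, 1, 2) = (-2, 6, 0)
∇g · a = (-2)(-3) + (6)(1) + (0)(3) = 12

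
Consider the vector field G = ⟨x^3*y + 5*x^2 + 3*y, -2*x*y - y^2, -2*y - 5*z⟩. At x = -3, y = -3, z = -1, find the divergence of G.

∂G₁/∂x = 3*x^2*y + 10*x
∂G₂/∂y = -2*x - 2*y
∂G₃/∂z = -5
∇·G = 3*x^2*y + 8*x - 2*y - 5
At (-3, -3, -1): -104.

-104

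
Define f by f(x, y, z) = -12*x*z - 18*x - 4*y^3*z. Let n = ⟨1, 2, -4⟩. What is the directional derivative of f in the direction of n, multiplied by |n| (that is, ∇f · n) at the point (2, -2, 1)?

∂f/∂x = -12*z - 18
∂f/∂y = -12*y^2*z
∂f/∂z = -12*x - 4*y^3
∇f at (2, -2, 1) = (-30, -48, 8)
∇f · n = (-30)(1) + (-48)(2) + (8)(-4) = -158

-158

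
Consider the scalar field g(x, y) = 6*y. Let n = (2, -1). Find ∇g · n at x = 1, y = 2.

∂g/∂x = 0
∂g/∂y = 6
∇g at (1, 2) = (0, 6)
∇g · n = (0)(2) + (6)(-1) = -6

-6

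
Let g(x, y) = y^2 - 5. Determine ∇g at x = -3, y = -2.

(0, -4)

∂g/∂x = 0
∂g/∂y = 2*y
∇g = (0, 2*y)
At (-3, -2): (0, -4).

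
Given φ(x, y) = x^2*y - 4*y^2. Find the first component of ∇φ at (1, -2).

(∇φ)_1 = ∂φ/∂x = 2*x*y
At (1, -2): -4.

-4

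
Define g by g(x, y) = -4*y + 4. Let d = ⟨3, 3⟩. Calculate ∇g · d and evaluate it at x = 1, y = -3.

-12

∂g/∂x = 0
∂g/∂y = -4
∇g at (1, -3) = (0, -4)
∇g · d = (0)(3) + (-4)(3) = -12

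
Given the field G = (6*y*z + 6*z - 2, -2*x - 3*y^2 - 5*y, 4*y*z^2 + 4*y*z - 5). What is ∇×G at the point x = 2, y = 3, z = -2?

(∇×G)₁ = ∂G₃/∂y − ∂G₂/∂z = 4*z^2 + 4*z
(∇×G)₂ = ∂G₁/∂z − ∂G₃/∂x = 6*y + 6
(∇×G)₃ = ∂G₂/∂x − ∂G₁/∂y = -6*z - 2
∇×G = (4*z^2 + 4*z, 6*y + 6, -6*z - 2)
At (2, 3, -2): (8, 24, 10).

(8, 24, 10)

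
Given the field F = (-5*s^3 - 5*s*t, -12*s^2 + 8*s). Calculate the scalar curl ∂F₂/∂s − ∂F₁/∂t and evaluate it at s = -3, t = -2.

65

∂F₂/∂s = -24*s + 8
∂F₁/∂t = -5*s
Scalar curl = -19*s + 8
At (-3, -2): 65.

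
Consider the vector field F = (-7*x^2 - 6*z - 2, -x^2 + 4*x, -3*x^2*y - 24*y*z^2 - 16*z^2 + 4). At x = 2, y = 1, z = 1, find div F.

-108

∂F₁/∂x = -14*x
∂F₂/∂y = 0
∂F₃/∂z = -48*y*z - 32*z
∇·F = -14*x - 48*y*z - 32*z
At (2, 1, 1): -108.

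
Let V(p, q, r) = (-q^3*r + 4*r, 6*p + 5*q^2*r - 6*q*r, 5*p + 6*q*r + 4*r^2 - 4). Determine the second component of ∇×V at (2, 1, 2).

(∇×V)_2 = ∂V₁/∂r − ∂V₃/∂p
= -q^3 + 4 − (5)
= -q^3 - 1
At (2, 1, 2): -2.

-2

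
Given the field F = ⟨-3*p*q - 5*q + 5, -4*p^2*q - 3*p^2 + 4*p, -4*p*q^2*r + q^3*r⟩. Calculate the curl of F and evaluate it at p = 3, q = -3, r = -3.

(∇×F)₁ = ∂F₃/∂q − ∂F₂/∂r = -8*p*q*r + 3*q^2*r
(∇×F)₂ = ∂F₁/∂r − ∂F₃/∂p = 4*q^2*r
(∇×F)₃ = ∂F₂/∂p − ∂F₁/∂q = -8*p*q - 3*p + 9
∇×F = (-8*p*q*r + 3*q^2*r, 4*q^2*r, -8*p*q - 3*p + 9)
At (3, -3, -3): (-297, -108, 72).

(-297, -108, 72)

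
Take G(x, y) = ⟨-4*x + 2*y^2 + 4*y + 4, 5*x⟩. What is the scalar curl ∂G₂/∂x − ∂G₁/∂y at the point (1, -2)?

∂G₂/∂x = 5
∂G₁/∂y = 4*y + 4
Scalar curl = -4*y + 1
At (1, -2): 9.

9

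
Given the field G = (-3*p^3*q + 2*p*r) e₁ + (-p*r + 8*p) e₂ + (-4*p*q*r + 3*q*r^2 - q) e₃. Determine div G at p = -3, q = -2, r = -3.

∂G₁/∂p = -9*p^2*q + 2*r
∂G₂/∂q = 0
∂G₃/∂r = -4*p*q + 6*q*r
∇·G = -9*p^2*q - 4*p*q + 6*q*r + 2*r
At (-3, -2, -3): 168.

168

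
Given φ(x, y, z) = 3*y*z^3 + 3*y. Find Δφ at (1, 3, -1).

∂²φ/∂x² = 0
∂²φ/∂y² = 0
∂²φ/∂z² = 18*y*z
∇²φ = 18*y*z
At (1, 3, -1): -54.

-54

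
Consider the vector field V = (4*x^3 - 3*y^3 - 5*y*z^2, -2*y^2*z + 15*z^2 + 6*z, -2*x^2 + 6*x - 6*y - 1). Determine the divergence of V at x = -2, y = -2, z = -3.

∂V₁/∂x = 12*x^2
∂V₂/∂y = -4*y*z
∂V₃/∂z = 0
∇·V = 12*x^2 - 4*y*z
At (-2, -2, -3): 24.

24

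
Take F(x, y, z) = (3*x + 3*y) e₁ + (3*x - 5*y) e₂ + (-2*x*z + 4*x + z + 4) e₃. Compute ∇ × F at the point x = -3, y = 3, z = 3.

(∇×F)₁ = ∂F₃/∂y − ∂F₂/∂z = 0
(∇×F)₂ = ∂F₁/∂z − ∂F₃/∂x = 2*z - 4
(∇×F)₃ = ∂F₂/∂x − ∂F₁/∂y = 0
∇×F = (0, 2*z - 4, 0)
At (-3, 3, 3): (0, 2, 0).

(0, 2, 0)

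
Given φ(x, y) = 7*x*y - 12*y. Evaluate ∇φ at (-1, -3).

(-21, -19)

∂φ/∂x = 7*y
∂φ/∂y = 7*x - 12
∇φ = (7*y, 7*x - 12)
At (-1, -3): (-21, -19).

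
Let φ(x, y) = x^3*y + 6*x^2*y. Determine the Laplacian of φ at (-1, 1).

6

∂²φ/∂x² = 6*y*(x + 2)
∂²φ/∂y² = 0
∇²φ = 6*x*y + 12*y
At (-1, 1): 6.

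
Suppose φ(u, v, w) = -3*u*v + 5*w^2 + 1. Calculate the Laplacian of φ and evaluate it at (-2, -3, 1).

10

∂²φ/∂u² = 0
∂²φ/∂v² = 0
∂²φ/∂w² = 10
∇²φ = 10
At (-2, -3, 1): 10.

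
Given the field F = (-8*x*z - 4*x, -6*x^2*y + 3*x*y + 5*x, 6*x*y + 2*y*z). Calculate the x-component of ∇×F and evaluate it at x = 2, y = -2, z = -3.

(∇×F)_1 = ∂F₃/∂y − ∂F₂/∂z
= 6*x + 2*z − (0)
= 6*x + 2*z
At (2, -2, -3): 6.

6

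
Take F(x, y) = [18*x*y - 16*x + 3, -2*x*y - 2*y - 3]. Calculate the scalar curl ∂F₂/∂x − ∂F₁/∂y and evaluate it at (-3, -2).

58

∂F₂/∂x = -2*y
∂F₁/∂y = 18*x
Scalar curl = -18*x - 2*y
At (-3, -2): 58.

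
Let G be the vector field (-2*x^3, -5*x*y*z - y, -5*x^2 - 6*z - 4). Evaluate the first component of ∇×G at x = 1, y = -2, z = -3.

-10

(∇×G)_1 = ∂G₃/∂y − ∂G₂/∂z
= 0 − (-5*x*y)
= 5*x*y
At (1, -2, -3): -10.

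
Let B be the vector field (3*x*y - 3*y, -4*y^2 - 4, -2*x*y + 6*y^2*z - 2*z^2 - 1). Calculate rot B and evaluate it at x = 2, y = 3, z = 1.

(∇×B)₁ = ∂B₃/∂y − ∂B₂/∂z = -2*x + 12*y*z
(∇×B)₂ = ∂B₁/∂z − ∂B₃/∂x = 2*y
(∇×B)₃ = ∂B₂/∂x − ∂B₁/∂y = -3*x + 3
∇×B = (-2*x + 12*y*z, 2*y, -3*x + 3)
At (2, 3, 1): (32, 6, -3).

(32, 6, -3)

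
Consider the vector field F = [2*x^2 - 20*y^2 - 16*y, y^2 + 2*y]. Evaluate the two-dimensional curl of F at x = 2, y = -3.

∂F₂/∂x = 0
∂F₁/∂y = -40*y - 16
Scalar curl = 40*y + 16
At (2, -3): -104.

-104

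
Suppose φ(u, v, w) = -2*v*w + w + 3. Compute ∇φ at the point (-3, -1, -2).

∂φ/∂u = 0
∂φ/∂v = -2*w
∂φ/∂w = -2*v + 1
∇φ = (0, -2*w, -2*v + 1)
At (-3, -1, -2): (0, 4, 3).

(0, 4, 3)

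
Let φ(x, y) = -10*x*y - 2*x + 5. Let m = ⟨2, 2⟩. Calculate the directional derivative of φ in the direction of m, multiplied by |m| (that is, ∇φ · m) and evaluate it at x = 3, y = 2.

∂φ/∂x = -10*y - 2
∂φ/∂y = -10*x
∇φ at (3, 2) = (-22, -30)
∇φ · m = (-22)(2) + (-30)(2) = -104

-104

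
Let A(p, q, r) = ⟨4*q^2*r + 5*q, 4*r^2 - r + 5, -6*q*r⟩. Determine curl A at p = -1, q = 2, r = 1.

(∇×A)₁ = ∂A₃/∂q − ∂A₂/∂r = -14*r + 1
(∇×A)₂ = ∂A₁/∂r − ∂A₃/∂p = 4*q^2
(∇×A)₃ = ∂A₂/∂p − ∂A₁/∂q = -8*q*r - 5
∇×A = (-14*r + 1, 4*q^2, -8*q*r - 5)
At (-1, 2, 1): (-13, 16, -21).

(-13, 16, -21)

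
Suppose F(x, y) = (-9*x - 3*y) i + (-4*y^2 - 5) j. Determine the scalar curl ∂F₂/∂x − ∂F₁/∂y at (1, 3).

3

∂F₂/∂x = 0
∂F₁/∂y = -3
Scalar curl = 3
At (1, 3): 3.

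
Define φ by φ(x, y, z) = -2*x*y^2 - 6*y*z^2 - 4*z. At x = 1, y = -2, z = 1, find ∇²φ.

20

∂²φ/∂x² = 0
∂²φ/∂y² = -4*x
∂²φ/∂z² = -12*y
∇²φ = -4*x - 12*y
At (1, -2, 1): 20.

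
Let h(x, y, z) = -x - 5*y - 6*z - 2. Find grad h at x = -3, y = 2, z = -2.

∂h/∂x = -1
∂h/∂y = -5
∂h/∂z = -6
∇h = (-1, -5, -6)
At (-3, 2, -2): (-1, -5, -6).

(-1, -5, -6)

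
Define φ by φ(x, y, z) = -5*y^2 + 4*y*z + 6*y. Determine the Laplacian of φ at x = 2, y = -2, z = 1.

∂²φ/∂x² = 0
∂²φ/∂y² = -10
∂²φ/∂z² = 0
∇²φ = -10
At (2, -2, 1): -10.

-10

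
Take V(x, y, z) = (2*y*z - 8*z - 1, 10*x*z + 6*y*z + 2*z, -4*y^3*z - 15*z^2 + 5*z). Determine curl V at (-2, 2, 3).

(-138, -4, 24)

(∇×V)₁ = ∂V₃/∂y − ∂V₂/∂z = -10*x - 12*y^2*z - 6*y - 2
(∇×V)₂ = ∂V₁/∂z − ∂V₃/∂x = 2*y - 8
(∇×V)₃ = ∂V₂/∂x − ∂V₁/∂y = 8*z
∇×V = (-10*x - 12*y^2*z - 6*y - 2, 2*y - 8, 8*z)
At (-2, 2, 3): (-138, -4, 24).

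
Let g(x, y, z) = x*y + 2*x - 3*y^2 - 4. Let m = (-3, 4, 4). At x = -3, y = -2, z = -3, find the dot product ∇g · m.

∂g/∂x = y + 2
∂g/∂y = x - 6*y
∂g/∂z = 0
∇g at (-3, -2, -3) = (0, 9, 0)
∇g · m = (0)(-3) + (9)(4) + (0)(4) = 36

36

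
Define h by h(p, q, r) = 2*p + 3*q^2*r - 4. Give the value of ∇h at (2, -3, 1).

∂h/∂p = 2
∂h/∂q = 6*q*r
∂h/∂r = 3*q^2
∇h = (2, 6*q*r, 3*q^2)
At (2, -3, 1): (2, -18, 27).

(2, -18, 27)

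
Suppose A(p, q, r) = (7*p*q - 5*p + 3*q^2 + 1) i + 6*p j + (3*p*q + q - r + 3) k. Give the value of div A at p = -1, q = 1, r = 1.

∂A₁/∂p = 7*q - 5
∂A₂/∂q = 0
∂A₃/∂r = -1
∇·A = 7*q - 6
At (-1, 1, 1): 1.

1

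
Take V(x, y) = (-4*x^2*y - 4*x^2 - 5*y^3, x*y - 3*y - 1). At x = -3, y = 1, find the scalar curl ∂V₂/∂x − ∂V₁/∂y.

∂V₂/∂x = y
∂V₁/∂y = -4*x^2 - 15*y^2
Scalar curl = 4*x^2 + 15*y^2 + y
At (-3, 1): 52.

52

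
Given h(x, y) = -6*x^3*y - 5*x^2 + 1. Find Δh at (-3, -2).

∂²h/∂x² = -2*(18*x*y + 5)
∂²h/∂y² = 0
∇²h = -36*x*y - 10
At (-3, -2): -226.

-226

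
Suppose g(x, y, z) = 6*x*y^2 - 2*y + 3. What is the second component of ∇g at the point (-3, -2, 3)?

70

(∇g)_2 = ∂g/∂y = 12*x*y - 2
At (-3, -2, 3): 70.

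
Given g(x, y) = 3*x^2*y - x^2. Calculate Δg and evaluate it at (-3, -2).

-14

∂²g/∂x² = 2*(3*y - 1)
∂²g/∂y² = 0
∇²g = 6*y - 2
At (-3, -2): -14.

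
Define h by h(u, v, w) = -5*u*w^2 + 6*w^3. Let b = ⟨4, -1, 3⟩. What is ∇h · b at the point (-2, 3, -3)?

126

∂h/∂u = -5*w^2
∂h/∂v = 0
∂h/∂w = -10*u*w + 18*w^2
∇h at (-2, 3, -3) = (-45, 0, 102)
∇h · b = (-45)(4) + (0)(-1) + (102)(3) = 126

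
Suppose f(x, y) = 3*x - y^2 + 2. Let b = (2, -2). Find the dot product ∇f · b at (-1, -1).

∂f/∂x = 3
∂f/∂y = -2*y
∇f at (-1, -1) = (3, 2)
∇f · b = (3)(2) + (2)(-2) = 2

2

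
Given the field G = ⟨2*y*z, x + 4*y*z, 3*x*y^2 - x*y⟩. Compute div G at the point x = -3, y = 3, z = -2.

-8

∂G₁/∂x = 0
∂G₂/∂y = 4*z
∂G₃/∂z = 0
∇·G = 4*z
At (-3, 3, -2): -8.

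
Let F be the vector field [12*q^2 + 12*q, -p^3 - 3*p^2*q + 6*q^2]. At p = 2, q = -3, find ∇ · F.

∂F₁/∂p = 0
∂F₂/∂q = -3*p^2 + 12*q
∇·F = -3*p^2 + 12*q
At (2, -3): -48.

-48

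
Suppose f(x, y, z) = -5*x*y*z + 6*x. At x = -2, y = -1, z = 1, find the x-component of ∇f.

(∇f)_1 = ∂f/∂x = -5*y*z + 6
At (-2, -1, 1): 11.

11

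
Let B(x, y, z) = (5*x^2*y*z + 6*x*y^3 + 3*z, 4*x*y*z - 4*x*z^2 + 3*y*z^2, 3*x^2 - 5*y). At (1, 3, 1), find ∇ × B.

(∇×B)₁ = ∂B₃/∂y − ∂B₂/∂z = -4*x*y + 8*x*z - 6*y*z - 5
(∇×B)₂ = ∂B₁/∂z − ∂B₃/∂x = 5*x^2*y - 6*x + 3
(∇×B)₃ = ∂B₂/∂x − ∂B₁/∂y = -5*x^2*z - 18*x*y^2 + 4*y*z - 4*z^2
∇×B = (-4*x*y + 8*x*z - 6*y*z - 5, 5*x^2*y - 6*x + 3, -5*x^2*z - 18*x*y^2 + 4*y*z - 4*z^2)
At (1, 3, 1): (-27, 12, -159).

(-27, 12, -159)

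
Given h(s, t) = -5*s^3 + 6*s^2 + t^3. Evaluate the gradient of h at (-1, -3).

(-27, 27)

∂h/∂s = -15*s^2 + 12*s
∂h/∂t = 3*t^2
∇h = (-15*s^2 + 12*s, 3*t^2)
At (-1, -3): (-27, 27).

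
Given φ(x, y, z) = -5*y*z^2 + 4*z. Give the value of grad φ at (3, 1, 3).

∂φ/∂x = 0
∂φ/∂y = -5*z^2
∂φ/∂z = -10*y*z + 4
∇φ = (0, -5*z^2, -10*y*z + 4)
At (3, 1, 3): (0, -45, -26).

(0, -45, -26)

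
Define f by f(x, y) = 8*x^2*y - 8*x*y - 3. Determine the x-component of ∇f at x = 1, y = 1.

(∇f)_1 = ∂f/∂x = 16*x*y - 8*y
At (1, 1): 8.

8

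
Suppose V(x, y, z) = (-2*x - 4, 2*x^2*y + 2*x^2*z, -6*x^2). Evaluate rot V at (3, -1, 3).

(-18, 36, 24)

(∇×V)₁ = ∂V₃/∂y − ∂V₂/∂z = -2*x^2
(∇×V)₂ = ∂V₁/∂z − ∂V₃/∂x = 12*x
(∇×V)₃ = ∂V₂/∂x − ∂V₁/∂y = 4*x*y + 4*x*z
∇×V = (-2*x^2, 12*x, 4*x*y + 4*x*z)
At (3, -1, 3): (-18, 36, 24).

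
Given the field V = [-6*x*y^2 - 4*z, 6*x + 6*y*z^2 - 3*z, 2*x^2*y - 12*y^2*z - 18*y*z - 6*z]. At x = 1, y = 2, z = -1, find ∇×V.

(∇×V)₁ = ∂V₃/∂y − ∂V₂/∂z = 2*x^2 - 36*y*z - 18*z + 3
(∇×V)₂ = ∂V₁/∂z − ∂V₃/∂x = -4*x*y - 4
(∇×V)₃ = ∂V₂/∂x − ∂V₁/∂y = 12*x*y + 6
∇×V = (2*x^2 - 36*y*z - 18*z + 3, -4*x*y - 4, 12*x*y + 6)
At (1, 2, -1): (95, -12, 30).

(95, -12, 30)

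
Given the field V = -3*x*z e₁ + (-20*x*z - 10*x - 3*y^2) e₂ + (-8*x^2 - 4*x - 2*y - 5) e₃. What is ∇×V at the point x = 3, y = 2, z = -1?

(58, 43, 10)

(∇×V)₁ = ∂V₃/∂y − ∂V₂/∂z = 20*x - 2
(∇×V)₂ = ∂V₁/∂z − ∂V₃/∂x = 13*x + 4
(∇×V)₃ = ∂V₂/∂x − ∂V₁/∂y = -20*z - 10
∇×V = (20*x - 2, 13*x + 4, -20*z - 10)
At (3, 2, -1): (58, 43, 10).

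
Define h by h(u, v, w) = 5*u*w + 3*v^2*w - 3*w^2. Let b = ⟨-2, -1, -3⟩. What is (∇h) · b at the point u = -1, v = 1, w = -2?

2

∂h/∂u = 5*w
∂h/∂v = 6*v*w
∂h/∂w = 5*u + 3*v^2 - 6*w
∇h at (-1, 1, -2) = (-10, -12, 10)
∇h · b = (-10)(-2) + (-12)(-1) + (10)(-3) = 2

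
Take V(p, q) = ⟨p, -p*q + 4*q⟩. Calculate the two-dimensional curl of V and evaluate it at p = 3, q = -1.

1

∂V₂/∂p = -q
∂V₁/∂q = 0
Scalar curl = -q
At (3, -1): 1.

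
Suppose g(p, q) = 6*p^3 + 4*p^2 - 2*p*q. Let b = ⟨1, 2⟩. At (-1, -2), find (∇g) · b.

18

∂g/∂p = 18*p^2 + 8*p - 2*q
∂g/∂q = -2*p
∇g at (-1, -2) = (14, 2)
∇g · b = (14)(1) + (2)(2) = 18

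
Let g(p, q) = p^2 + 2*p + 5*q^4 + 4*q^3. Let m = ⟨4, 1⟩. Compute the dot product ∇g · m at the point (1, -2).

∂g/∂p = 2*p + 2
∂g/∂q = 20*q^3 + 12*q^2
∇g at (1, -2) = (4, -112)
∇g · m = (4)(4) + (-112)(1) = -96

-96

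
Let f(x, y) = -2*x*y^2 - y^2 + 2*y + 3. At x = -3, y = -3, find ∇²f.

10

∂²f/∂x² = 0
∂²f/∂y² = -2*(2*x + 1)
∇²f = -4*x - 2
At (-3, -3): 10.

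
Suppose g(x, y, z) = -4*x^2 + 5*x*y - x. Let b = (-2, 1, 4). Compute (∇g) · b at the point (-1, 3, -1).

∂g/∂x = -8*x + 5*y - 1
∂g/∂y = 5*x
∂g/∂z = 0
∇g at (-1, 3, -1) = (22, -5, 0)
∇g · b = (22)(-2) + (-5)(1) + (0)(4) = -49

-49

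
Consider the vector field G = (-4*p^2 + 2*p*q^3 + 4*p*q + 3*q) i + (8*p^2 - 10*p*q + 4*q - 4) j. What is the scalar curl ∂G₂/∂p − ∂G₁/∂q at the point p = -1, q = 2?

-11

∂G₂/∂p = 16*p - 10*q
∂G₁/∂q = 6*p*q^2 + 4*p + 3
Scalar curl = -6*p*q^2 + 12*p - 10*q - 3
At (-1, 2): -11.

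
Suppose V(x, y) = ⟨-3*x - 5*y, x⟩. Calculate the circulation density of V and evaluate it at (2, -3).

6

∂V₂/∂x = 1
∂V₁/∂y = -5
Scalar curl = 6
At (2, -3): 6.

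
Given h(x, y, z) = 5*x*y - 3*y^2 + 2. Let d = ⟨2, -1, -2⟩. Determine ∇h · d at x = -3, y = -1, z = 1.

∂h/∂x = 5*y
∂h/∂y = 5*x - 6*y
∂h/∂z = 0
∇h at (-3, -1, 1) = (-5, -9, 0)
∇h · d = (-5)(2) + (-9)(-1) + (0)(-2) = -1

-1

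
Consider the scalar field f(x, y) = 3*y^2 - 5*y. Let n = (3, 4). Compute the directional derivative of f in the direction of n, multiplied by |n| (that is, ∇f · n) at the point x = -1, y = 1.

∂f/∂x = 0
∂f/∂y = 6*y - 5
∇f at (-1, 1) = (0, 1)
∇f · n = (0)(3) + (1)(4) = 4

4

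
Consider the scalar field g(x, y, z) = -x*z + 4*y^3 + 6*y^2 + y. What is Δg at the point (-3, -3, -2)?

-60

∂²g/∂x² = 0
∂²g/∂y² = 12*(2*y + 1)
∂²g/∂z² = 0
∇²g = 24*y + 12
At (-3, -3, -2): -60.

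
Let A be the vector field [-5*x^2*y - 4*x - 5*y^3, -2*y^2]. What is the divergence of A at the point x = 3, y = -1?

30

∂A₁/∂x = -10*x*y - 4
∂A₂/∂y = -4*y
∇·A = -10*x*y - 4*y - 4
At (3, -1): 30.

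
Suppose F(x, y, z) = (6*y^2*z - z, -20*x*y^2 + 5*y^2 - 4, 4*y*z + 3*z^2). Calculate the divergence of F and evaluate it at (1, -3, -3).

60

∂F₁/∂x = 0
∂F₂/∂y = -40*x*y + 10*y
∂F₃/∂z = 4*y + 6*z
∇·F = -40*x*y + 14*y + 6*z
At (1, -3, -3): 60.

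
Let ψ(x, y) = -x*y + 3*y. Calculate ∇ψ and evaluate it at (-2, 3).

∂ψ/∂x = -y
∂ψ/∂y = -x + 3
∇ψ = (-y, -x + 3)
At (-2, 3): (-3, 5).

(-3, 5)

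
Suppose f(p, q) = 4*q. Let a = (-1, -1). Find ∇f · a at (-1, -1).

-4

∂f/∂p = 0
∂f/∂q = 4
∇f at (-1, -1) = (0, 4)
∇f · a = (0)(-1) + (4)(-1) = -4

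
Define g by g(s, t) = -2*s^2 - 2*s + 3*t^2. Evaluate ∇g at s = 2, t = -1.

∂g/∂s = -4*s - 2
∂g/∂t = 6*t
∇g = (-4*s - 2, 6*t)
At (2, -1): (-10, -6).

(-10, -6)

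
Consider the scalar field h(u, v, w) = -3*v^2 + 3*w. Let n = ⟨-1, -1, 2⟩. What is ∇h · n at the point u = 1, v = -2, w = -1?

-6

∂h/∂u = 0
∂h/∂v = -6*v
∂h/∂w = 3
∇h at (1, -2, -1) = (0, 12, 3)
∇h · n = (0)(-1) + (12)(-1) + (3)(2) = -6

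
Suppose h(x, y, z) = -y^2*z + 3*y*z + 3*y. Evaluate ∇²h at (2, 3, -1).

2

∂²h/∂x² = 0
∂²h/∂y² = -2*z
∂²h/∂z² = 0
∇²h = -2*z
At (2, 3, -1): 2.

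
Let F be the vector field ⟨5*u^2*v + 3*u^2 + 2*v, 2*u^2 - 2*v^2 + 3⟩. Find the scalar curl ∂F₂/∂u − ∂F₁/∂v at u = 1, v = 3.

∂F₂/∂u = 4*u
∂F₁/∂v = 5*u^2 + 2
Scalar curl = -5*u^2 + 4*u - 2
At (1, 3): -3.

-3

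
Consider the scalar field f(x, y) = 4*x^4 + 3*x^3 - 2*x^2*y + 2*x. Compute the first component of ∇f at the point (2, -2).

(∇f)_1 = ∂f/∂x = 16*x^3 + 9*x^2 - 4*x*y + 2
At (2, -2): 182.

182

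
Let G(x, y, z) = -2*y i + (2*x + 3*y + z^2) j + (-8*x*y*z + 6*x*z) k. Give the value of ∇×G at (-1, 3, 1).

(6, 18, 4)

(∇×G)₁ = ∂G₃/∂y − ∂G₂/∂z = -8*x*z - 2*z
(∇×G)₂ = ∂G₁/∂z − ∂G₃/∂x = 8*y*z - 6*z
(∇×G)₃ = ∂G₂/∂x − ∂G₁/∂y = 4
∇×G = (-8*x*z - 2*z, 8*y*z - 6*z, 4)
At (-1, 3, 1): (6, 18, 4).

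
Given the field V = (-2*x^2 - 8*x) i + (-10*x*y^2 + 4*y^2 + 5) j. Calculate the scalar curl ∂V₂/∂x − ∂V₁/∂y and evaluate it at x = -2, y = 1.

-10

∂V₂/∂x = -10*y^2
∂V₁/∂y = 0
Scalar curl = -10*y^2
At (-2, 1): -10.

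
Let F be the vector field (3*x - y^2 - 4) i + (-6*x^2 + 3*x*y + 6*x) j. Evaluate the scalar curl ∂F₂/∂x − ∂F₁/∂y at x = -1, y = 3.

∂F₂/∂x = -12*x + 3*y + 6
∂F₁/∂y = -2*y
Scalar curl = -12*x + 5*y + 6
At (-1, 3): 33.

33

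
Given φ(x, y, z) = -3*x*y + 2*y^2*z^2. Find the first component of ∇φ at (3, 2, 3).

(∇φ)_1 = ∂φ/∂x = -3*y
At (3, 2, 3): -6.

-6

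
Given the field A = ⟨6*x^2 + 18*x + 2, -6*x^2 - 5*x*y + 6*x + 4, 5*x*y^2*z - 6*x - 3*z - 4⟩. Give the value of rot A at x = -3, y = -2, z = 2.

(120, -34, 52)

(∇×A)₁ = ∂A₃/∂y − ∂A₂/∂z = 10*x*y*z
(∇×A)₂ = ∂A₁/∂z − ∂A₃/∂x = -5*y^2*z + 6
(∇×A)₃ = ∂A₂/∂x − ∂A₁/∂y = -12*x - 5*y + 6
∇×A = (10*x*y*z, -5*y^2*z + 6, -12*x - 5*y + 6)
At (-3, -2, 2): (120, -34, 52).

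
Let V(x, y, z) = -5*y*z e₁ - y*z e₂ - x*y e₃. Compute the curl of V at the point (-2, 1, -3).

(3, -4, -15)

(∇×V)₁ = ∂V₃/∂y − ∂V₂/∂z = -x + y
(∇×V)₂ = ∂V₁/∂z − ∂V₃/∂x = -4*y
(∇×V)₃ = ∂V₂/∂x − ∂V₁/∂y = 5*z
∇×V = (-x + y, -4*y, 5*z)
At (-2, 1, -3): (3, -4, -15).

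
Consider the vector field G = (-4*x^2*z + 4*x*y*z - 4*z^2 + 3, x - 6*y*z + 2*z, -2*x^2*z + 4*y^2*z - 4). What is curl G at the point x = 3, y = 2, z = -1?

(∇×G)₁ = ∂G₃/∂y − ∂G₂/∂z = 8*y*z + 6*y - 2
(∇×G)₂ = ∂G₁/∂z − ∂G₃/∂x = -4*x^2 + 4*x*y + 4*x*z - 8*z
(∇×G)₃ = ∂G₂/∂x − ∂G₁/∂y = -4*x*z + 1
∇×G = (8*y*z + 6*y - 2, -4*x^2 + 4*x*y + 4*x*z - 8*z, -4*x*z + 1)
At (3, 2, -1): (-6, -16, 13).

(-6, -16, 13)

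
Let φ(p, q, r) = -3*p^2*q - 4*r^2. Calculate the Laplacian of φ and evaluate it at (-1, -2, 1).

4

∂²φ/∂p² = -6*q
∂²φ/∂q² = 0
∂²φ/∂r² = -8
∇²φ = -6*q - 8
At (-1, -2, 1): 4.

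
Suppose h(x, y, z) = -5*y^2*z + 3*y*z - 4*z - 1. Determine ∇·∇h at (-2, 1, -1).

∂²h/∂x² = 0
∂²h/∂y² = -10*z
∂²h/∂z² = 0
∇²h = -10*z
At (-2, 1, -1): 10.

10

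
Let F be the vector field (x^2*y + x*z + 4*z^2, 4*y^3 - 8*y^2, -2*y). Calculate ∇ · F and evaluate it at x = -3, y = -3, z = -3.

∂F₁/∂x = 2*x*y + z
∂F₂/∂y = 12*y^2 - 16*y
∂F₃/∂z = 0
∇·F = 2*x*y + 12*y^2 - 16*y + z
At (-3, -3, -3): 171.

171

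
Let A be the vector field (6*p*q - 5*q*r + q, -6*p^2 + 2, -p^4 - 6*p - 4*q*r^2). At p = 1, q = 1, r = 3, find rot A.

(-36, 5, -4)

(∇×A)₁ = ∂A₃/∂q − ∂A₂/∂r = -4*r^2
(∇×A)₂ = ∂A₁/∂r − ∂A₃/∂p = 4*p^3 - 5*q + 6
(∇×A)₃ = ∂A₂/∂p − ∂A₁/∂q = -18*p + 5*r - 1
∇×A = (-4*r^2, 4*p^3 - 5*q + 6, -18*p + 5*r - 1)
At (1, 1, 3): (-36, 5, -4).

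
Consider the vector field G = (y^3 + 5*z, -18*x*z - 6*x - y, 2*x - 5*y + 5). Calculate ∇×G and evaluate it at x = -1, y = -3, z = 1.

(-23, 3, -51)

(∇×G)₁ = ∂G₃/∂y − ∂G₂/∂z = 18*x - 5
(∇×G)₂ = ∂G₁/∂z − ∂G₃/∂x = 3
(∇×G)₃ = ∂G₂/∂x − ∂G₁/∂y = -3*y^2 - 18*z - 6
∇×G = (18*x - 5, 3, -3*y^2 - 18*z - 6)
At (-1, -3, 1): (-23, 3, -51).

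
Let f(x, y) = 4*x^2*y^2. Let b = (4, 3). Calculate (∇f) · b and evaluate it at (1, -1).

∂f/∂x = 8*x*y^2
∂f/∂y = 8*x^2*y
∇f at (1, -1) = (8, -8)
∇f · b = (8)(4) + (-8)(3) = 8

8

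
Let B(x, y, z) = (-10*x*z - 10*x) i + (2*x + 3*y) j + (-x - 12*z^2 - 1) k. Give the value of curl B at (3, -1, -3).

(0, -29, 2)

(∇×B)₁ = ∂B₃/∂y − ∂B₂/∂z = 0
(∇×B)₂ = ∂B₁/∂z − ∂B₃/∂x = -10*x + 1
(∇×B)₃ = ∂B₂/∂x − ∂B₁/∂y = 2
∇×B = (0, -10*x + 1, 2)
At (3, -1, -3): (0, -29, 2).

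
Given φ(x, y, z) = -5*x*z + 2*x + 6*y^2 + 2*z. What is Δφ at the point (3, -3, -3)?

12

∂²φ/∂x² = 0
∂²φ/∂y² = 12
∂²φ/∂z² = 0
∇²φ = 12
At (3, -3, -3): 12.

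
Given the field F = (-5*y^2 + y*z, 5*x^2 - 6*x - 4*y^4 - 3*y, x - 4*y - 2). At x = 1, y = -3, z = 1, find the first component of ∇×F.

-4

(∇×F)_1 = ∂F₃/∂y − ∂F₂/∂z
= -4 − (0)
= -4
At (1, -3, 1): -4.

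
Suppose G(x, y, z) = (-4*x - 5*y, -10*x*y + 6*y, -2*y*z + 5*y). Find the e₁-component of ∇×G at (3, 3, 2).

1

(∇×G)_1 = ∂G₃/∂y − ∂G₂/∂z
= -2*z + 5 − (0)
= -2*z + 5
At (3, 3, 2): 1.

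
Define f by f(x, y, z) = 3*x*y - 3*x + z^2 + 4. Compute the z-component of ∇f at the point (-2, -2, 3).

6

(∇f)_3 = ∂f/∂z = 2*z
At (-2, -2, 3): 6.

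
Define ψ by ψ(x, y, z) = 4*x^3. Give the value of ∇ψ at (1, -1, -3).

∂ψ/∂x = 12*x^2
∂ψ/∂y = 0
∂ψ/∂z = 0
∇ψ = (12*x^2, 0, 0)
At (1, -1, -3): (12, 0, 0).

(12, 0, 0)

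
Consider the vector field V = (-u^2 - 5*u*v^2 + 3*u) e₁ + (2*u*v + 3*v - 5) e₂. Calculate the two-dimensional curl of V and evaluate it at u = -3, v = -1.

28

∂V₂/∂u = 2*v
∂V₁/∂v = -10*u*v
Scalar curl = 10*u*v + 2*v
At (-3, -1): 28.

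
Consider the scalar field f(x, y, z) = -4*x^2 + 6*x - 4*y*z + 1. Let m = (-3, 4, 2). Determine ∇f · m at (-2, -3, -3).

∂f/∂x = -8*x + 6
∂f/∂y = -4*z
∂f/∂z = -4*y
∇f at (-2, -3, -3) = (22, 12, 12)
∇f · m = (22)(-3) + (12)(4) + (12)(2) = 6

6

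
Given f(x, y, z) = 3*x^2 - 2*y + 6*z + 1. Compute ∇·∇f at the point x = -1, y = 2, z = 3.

∂²f/∂x² = 6
∂²f/∂y² = 0
∂²f/∂z² = 0
∇²f = 6
At (-1, 2, 3): 6.

6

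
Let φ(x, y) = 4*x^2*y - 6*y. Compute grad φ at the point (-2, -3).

(48, 10)

∂φ/∂x = 8*x*y
∂φ/∂y = 4*x^2 - 6
∇φ = (8*x*y, 4*x^2 - 6)
At (-2, -3): (48, 10).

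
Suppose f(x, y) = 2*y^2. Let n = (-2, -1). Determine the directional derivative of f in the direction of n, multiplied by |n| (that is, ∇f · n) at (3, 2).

∂f/∂x = 0
∂f/∂y = 4*y
∇f at (3, 2) = (0, 8)
∇f · n = (0)(-2) + (8)(-1) = -8

-8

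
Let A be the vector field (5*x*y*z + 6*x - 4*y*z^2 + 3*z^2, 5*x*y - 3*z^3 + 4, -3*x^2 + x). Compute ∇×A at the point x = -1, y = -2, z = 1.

(9, 25, -1)

(∇×A)₁ = ∂A₃/∂y − ∂A₂/∂z = 9*z^2
(∇×A)₂ = ∂A₁/∂z − ∂A₃/∂x = 5*x*y + 6*x - 8*y*z + 6*z - 1
(∇×A)₃ = ∂A₂/∂x − ∂A₁/∂y = -5*x*z + 5*y + 4*z^2
∇×A = (9*z^2, 5*x*y + 6*x - 8*y*z + 6*z - 1, -5*x*z + 5*y + 4*z^2)
At (-1, -2, 1): (9, 25, -1).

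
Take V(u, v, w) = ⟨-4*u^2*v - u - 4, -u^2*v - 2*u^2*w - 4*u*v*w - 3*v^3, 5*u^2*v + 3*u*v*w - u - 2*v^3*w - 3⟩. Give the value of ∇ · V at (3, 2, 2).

-116

∂V₁/∂u = -8*u*v - 1
∂V₂/∂v = -u^2 - 4*u*w - 9*v^2
∂V₃/∂w = 3*u*v - 2*v^3
∇·V = -u^2 - 5*u*v - 4*u*w - 2*v^3 - 9*v^2 - 1
At (3, 2, 2): -116.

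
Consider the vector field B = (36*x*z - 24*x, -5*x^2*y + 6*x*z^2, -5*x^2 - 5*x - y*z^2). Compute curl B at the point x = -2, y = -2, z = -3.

(-81, -87, 14)

(∇×B)₁ = ∂B₃/∂y − ∂B₂/∂z = -12*x*z - z^2
(∇×B)₂ = ∂B₁/∂z − ∂B₃/∂x = 46*x + 5
(∇×B)₃ = ∂B₂/∂x − ∂B₁/∂y = -10*x*y + 6*z^2
∇×B = (-12*x*z - z^2, 46*x + 5, -10*x*y + 6*z^2)
At (-2, -2, -3): (-81, -87, 14).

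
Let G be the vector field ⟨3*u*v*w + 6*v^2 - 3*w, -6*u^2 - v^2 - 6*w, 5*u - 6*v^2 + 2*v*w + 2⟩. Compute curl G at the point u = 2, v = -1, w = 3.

(24, -14, -30)

(∇×G)₁ = ∂G₃/∂v − ∂G₂/∂w = -12*v + 2*w + 6
(∇×G)₂ = ∂G₁/∂w − ∂G₃/∂u = 3*u*v - 8
(∇×G)₃ = ∂G₂/∂u − ∂G₁/∂v = -3*u*w - 12*u - 12*v
∇×G = (-12*v + 2*w + 6, 3*u*v - 8, -3*u*w - 12*u - 12*v)
At (2, -1, 3): (24, -14, -30).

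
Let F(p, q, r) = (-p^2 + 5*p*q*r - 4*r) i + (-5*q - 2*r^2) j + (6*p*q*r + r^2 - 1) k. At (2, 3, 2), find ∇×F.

(32, -10, -20)

(∇×F)₁ = ∂F₃/∂q − ∂F₂/∂r = 6*p*r + 4*r
(∇×F)₂ = ∂F₁/∂r − ∂F₃/∂p = 5*p*q - 6*q*r - 4
(∇×F)₃ = ∂F₂/∂p − ∂F₁/∂q = -5*p*r
∇×F = (6*p*r + 4*r, 5*p*q - 6*q*r - 4, -5*p*r)
At (2, 3, 2): (32, -10, -20).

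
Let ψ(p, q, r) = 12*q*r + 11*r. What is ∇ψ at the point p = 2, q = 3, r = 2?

(0, 24, 47)

∂ψ/∂p = 0
∂ψ/∂q = 12*r
∂ψ/∂r = 12*q + 11
∇ψ = (0, 12*r, 12*q + 11)
At (2, 3, 2): (0, 24, 47).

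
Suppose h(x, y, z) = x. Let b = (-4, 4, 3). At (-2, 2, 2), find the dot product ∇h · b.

-4

∂h/∂x = 1
∂h/∂y = 0
∂h/∂z = 0
∇h at (-2, 2, 2) = (1, 0, 0)
∇h · b = (1)(-4) + (0)(4) + (0)(3) = -4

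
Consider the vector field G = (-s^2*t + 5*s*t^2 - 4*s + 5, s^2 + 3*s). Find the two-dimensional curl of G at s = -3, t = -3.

-84

∂G₂/∂s = 2*s + 3
∂G₁/∂t = -s^2 + 10*s*t
Scalar curl = s^2 - 10*s*t + 2*s + 3
At (-3, -3): -84.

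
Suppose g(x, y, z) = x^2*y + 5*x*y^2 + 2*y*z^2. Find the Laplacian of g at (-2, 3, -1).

∂²g/∂x² = 2*y
∂²g/∂y² = 10*x
∂²g/∂z² = 4*y
∇²g = 10*x + 6*y
At (-2, 3, -1): -2.

-2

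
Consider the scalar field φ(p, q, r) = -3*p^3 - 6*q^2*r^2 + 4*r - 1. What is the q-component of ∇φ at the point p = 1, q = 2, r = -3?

-216

(∇φ)_2 = ∂φ/∂q = -12*q*r^2
At (1, 2, -3): -216.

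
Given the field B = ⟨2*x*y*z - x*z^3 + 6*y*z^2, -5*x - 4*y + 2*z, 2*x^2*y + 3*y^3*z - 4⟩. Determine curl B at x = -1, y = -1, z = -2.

(-18, 34, -33)

(∇×B)₁ = ∂B₃/∂y − ∂B₂/∂z = 2*x^2 + 9*y^2*z - 2
(∇×B)₂ = ∂B₁/∂z − ∂B₃/∂x = -2*x*y - 3*x*z^2 + 12*y*z
(∇×B)₃ = ∂B₂/∂x − ∂B₁/∂y = -2*x*z - 6*z^2 - 5
∇×B = (2*x^2 + 9*y^2*z - 2, -2*x*y - 3*x*z^2 + 12*y*z, -2*x*z - 6*z^2 - 5)
At (-1, -1, -2): (-18, 34, -33).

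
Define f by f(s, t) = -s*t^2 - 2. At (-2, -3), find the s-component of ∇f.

(∇f)_1 = ∂f/∂s = -t^2
At (-2, -3): -9.

-9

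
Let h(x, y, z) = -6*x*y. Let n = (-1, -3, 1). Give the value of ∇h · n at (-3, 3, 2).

∂h/∂x = -6*y
∂h/∂y = -6*x
∂h/∂z = 0
∇h at (-3, 3, 2) = (-18, 18, 0)
∇h · n = (-18)(-1) + (18)(-3) + (0)(1) = -36

-36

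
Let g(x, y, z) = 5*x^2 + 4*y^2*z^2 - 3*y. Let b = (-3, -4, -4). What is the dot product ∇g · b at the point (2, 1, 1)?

∂g/∂x = 10*x
∂g/∂y = 8*y*z^2 - 3
∂g/∂z = 8*y^2*z
∇g at (2, 1, 1) = (20, 5, 8)
∇g · b = (20)(-3) + (5)(-4) + (8)(-4) = -112

-112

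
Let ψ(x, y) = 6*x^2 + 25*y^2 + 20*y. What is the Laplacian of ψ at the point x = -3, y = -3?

62

∂²ψ/∂x² = 12
∂²ψ/∂y² = 50
∇²ψ = 62
At (-3, -3): 62.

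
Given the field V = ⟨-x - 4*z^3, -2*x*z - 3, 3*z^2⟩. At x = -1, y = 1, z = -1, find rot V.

(∇×V)₁ = ∂V₃/∂y − ∂V₂/∂z = 2*x
(∇×V)₂ = ∂V₁/∂z − ∂V₃/∂x = -12*z^2
(∇×V)₃ = ∂V₂/∂x − ∂V₁/∂y = -2*z
∇×V = (2*x, -12*z^2, -2*z)
At (-1, 1, -1): (-2, -12, 2).

(-2, -12, 2)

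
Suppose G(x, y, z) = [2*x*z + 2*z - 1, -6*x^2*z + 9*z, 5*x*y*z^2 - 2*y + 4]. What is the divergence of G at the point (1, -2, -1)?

∂G₁/∂x = 2*z
∂G₂/∂y = 0
∂G₃/∂z = 10*x*y*z
∇·G = 10*x*y*z + 2*z
At (1, -2, -1): 18.

18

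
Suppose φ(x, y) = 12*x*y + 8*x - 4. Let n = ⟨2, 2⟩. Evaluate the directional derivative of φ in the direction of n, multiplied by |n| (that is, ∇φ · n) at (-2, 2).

16

∂φ/∂x = 12*y + 8
∂φ/∂y = 12*x
∇φ at (-2, 2) = (32, -24)
∇φ · n = (32)(2) + (-24)(2) = 16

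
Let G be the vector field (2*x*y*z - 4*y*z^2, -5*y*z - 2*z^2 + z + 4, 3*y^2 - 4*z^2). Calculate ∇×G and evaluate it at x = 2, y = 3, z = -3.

(∇×G)₁ = ∂G₃/∂y − ∂G₂/∂z = 11*y + 4*z - 1
(∇×G)₂ = ∂G₁/∂z − ∂G₃/∂x = 2*x*y - 8*y*z
(∇×G)₃ = ∂G₂/∂x − ∂G₁/∂y = -2*x*z + 4*z^2
∇×G = (11*y + 4*z - 1, 2*x*y - 8*y*z, -2*x*z + 4*z^2)
At (2, 3, -3): (20, 84, 48).

(20, 84, 48)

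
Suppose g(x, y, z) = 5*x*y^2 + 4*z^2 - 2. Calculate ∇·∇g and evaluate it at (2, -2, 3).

28

∂²g/∂x² = 0
∂²g/∂y² = 10*x
∂²g/∂z² = 8
∇²g = 10*x + 8
At (2, -2, 3): 28.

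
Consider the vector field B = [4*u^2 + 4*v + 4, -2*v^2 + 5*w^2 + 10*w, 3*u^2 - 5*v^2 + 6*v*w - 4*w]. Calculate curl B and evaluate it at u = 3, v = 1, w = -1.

(-16, -18, -4)

(∇×B)₁ = ∂B₃/∂v − ∂B₂/∂w = -10*v - 4*w - 10
(∇×B)₂ = ∂B₁/∂w − ∂B₃/∂u = -6*u
(∇×B)₃ = ∂B₂/∂u − ∂B₁/∂v = -4
∇×B = (-10*v - 4*w - 10, -6*u, -4)
At (3, 1, -1): (-16, -18, -4).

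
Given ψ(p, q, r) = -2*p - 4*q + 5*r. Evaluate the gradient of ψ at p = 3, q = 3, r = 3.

(-2, -4, 5)

∂ψ/∂p = -2
∂ψ/∂q = -4
∂ψ/∂r = 5
∇ψ = (-2, -4, 5)
At (3, 3, 3): (-2, -4, 5).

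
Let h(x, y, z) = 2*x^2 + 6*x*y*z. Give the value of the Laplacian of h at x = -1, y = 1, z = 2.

∂²h/∂x² = 4
∂²h/∂y² = 0
∂²h/∂z² = 0
∇²h = 4
At (-1, 1, 2): 4.

4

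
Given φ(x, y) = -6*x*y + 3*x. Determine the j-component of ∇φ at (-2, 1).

(∇φ)_2 = ∂φ/∂y = -6*x
At (-2, 1): 12.

12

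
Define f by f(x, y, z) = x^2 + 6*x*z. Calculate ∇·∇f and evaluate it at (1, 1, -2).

∂²f/∂x² = 2
∂²f/∂y² = 0
∂²f/∂z² = 0
∇²f = 2
At (1, 1, -2): 2.

2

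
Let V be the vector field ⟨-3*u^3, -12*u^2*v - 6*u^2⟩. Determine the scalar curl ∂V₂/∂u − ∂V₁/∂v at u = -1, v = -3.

∂V₂/∂u = -24*u*v - 12*u
∂V₁/∂v = 0
Scalar curl = -24*u*v - 12*u
At (-1, -3): -60.

-60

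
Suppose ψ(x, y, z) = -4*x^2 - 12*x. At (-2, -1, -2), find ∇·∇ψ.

-8

∂²ψ/∂x² = -8
∂²ψ/∂y² = 0
∂²ψ/∂z² = 0
∇²ψ = -8
At (-2, -1, -2): -8.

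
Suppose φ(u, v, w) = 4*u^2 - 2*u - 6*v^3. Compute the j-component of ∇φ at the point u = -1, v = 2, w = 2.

(∇φ)_2 = ∂φ/∂v = -18*v^2
At (-1, 2, 2): -72.

-72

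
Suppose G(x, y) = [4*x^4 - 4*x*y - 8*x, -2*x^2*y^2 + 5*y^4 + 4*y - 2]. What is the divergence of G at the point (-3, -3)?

∂G₁/∂x = 16*x^3 - 4*y - 8
∂G₂/∂y = -4*x^2*y + 20*y^3 + 4
∇·G = 16*x^3 - 4*x^2*y + 20*y^3 - 4*y - 4
At (-3, -3): -856.

-856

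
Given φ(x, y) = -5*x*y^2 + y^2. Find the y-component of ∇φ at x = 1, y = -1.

(∇φ)_2 = ∂φ/∂y = -10*x*y + 2*y
At (1, -1): 8.

8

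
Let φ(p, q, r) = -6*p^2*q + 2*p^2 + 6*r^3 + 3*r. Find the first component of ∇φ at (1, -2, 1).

28

(∇φ)_1 = ∂φ/∂p = -12*p*q + 4*p
At (1, -2, 1): 28.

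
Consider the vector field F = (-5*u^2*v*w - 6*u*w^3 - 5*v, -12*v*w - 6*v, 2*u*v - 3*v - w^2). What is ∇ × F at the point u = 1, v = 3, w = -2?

(∇×F)₁ = ∂F₃/∂v − ∂F₂/∂w = 2*u + 12*v - 3
(∇×F)₂ = ∂F₁/∂w − ∂F₃/∂u = -5*u^2*v - 18*u*w^2 - 2*v
(∇×F)₃ = ∂F₂/∂u − ∂F₁/∂v = 5*u^2*w + 5
∇×F = (2*u + 12*v - 3, -5*u^2*v - 18*u*w^2 - 2*v, 5*u^2*w + 5)
At (1, 3, -2): (35, -93, -5).

(35, -93, -5)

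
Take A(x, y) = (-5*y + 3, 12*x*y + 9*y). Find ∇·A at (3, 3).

∂A₁/∂x = 0
∂A₂/∂y = 12*x + 9
∇·A = 12*x + 9
At (3, 3): 45.

45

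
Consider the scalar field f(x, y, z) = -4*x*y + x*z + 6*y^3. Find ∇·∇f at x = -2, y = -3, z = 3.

-108

∂²f/∂x² = 0
∂²f/∂y² = 36*y
∂²f/∂z² = 0
∇²f = 36*y
At (-2, -3, 3): -108.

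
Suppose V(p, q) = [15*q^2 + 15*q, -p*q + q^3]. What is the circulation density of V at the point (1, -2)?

47

∂V₂/∂p = -q
∂V₁/∂q = 30*q + 15
Scalar curl = -31*q - 15
At (1, -2): 47.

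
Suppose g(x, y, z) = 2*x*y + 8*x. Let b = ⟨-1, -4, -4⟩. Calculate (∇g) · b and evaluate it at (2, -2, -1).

-20

∂g/∂x = 2*y + 8
∂g/∂y = 2*x
∂g/∂z = 0
∇g at (2, -2, -1) = (4, 4, 0)
∇g · b = (4)(-1) + (4)(-4) + (0)(-4) = -20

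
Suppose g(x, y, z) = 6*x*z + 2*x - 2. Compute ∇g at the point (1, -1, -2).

∂g/∂x = 6*z + 2
∂g/∂y = 0
∂g/∂z = 6*x
∇g = (6*z + 2, 0, 6*x)
At (1, -1, -2): (-10, 0, 6).

(-10, 0, 6)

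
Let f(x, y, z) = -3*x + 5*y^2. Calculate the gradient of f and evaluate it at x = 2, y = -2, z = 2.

(-3, -20, 0)

∂f/∂x = -3
∂f/∂y = 10*y
∂f/∂z = 0
∇f = (-3, 10*y, 0)
At (2, -2, 2): (-3, -20, 0).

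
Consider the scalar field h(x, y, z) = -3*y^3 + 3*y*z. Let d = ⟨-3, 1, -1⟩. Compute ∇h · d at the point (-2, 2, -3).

-51

∂h/∂x = 0
∂h/∂y = -9*y^2 + 3*z
∂h/∂z = 3*y
∇h at (-2, 2, -3) = (0, -45, 6)
∇h · d = (0)(-3) + (-45)(1) + (6)(-1) = -51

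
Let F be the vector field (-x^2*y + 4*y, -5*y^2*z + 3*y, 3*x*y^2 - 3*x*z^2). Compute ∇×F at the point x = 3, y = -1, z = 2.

(∇×F)₁ = ∂F₃/∂y − ∂F₂/∂z = 6*x*y + 5*y^2
(∇×F)₂ = ∂F₁/∂z − ∂F₃/∂x = -3*y^2 + 3*z^2
(∇×F)₃ = ∂F₂/∂x − ∂F₁/∂y = x^2 - 4
∇×F = (6*x*y + 5*y^2, -3*y^2 + 3*z^2, x^2 - 4)
At (3, -1, 2): (-13, 9, 5).

(-13, 9, 5)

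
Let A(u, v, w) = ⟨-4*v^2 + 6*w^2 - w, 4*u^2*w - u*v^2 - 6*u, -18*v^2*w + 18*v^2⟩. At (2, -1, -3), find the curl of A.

(∇×A)₁ = ∂A₃/∂v − ∂A₂/∂w = -4*u^2 - 36*v*w + 36*v
(∇×A)₂ = ∂A₁/∂w − ∂A₃/∂u = 12*w - 1
(∇×A)₃ = ∂A₂/∂u − ∂A₁/∂v = 8*u*w - v^2 + 8*v - 6
∇×A = (-4*u^2 - 36*v*w + 36*v, 12*w - 1, 8*u*w - v^2 + 8*v - 6)
At (2, -1, -3): (-160, -37, -63).

(-160, -37, -63)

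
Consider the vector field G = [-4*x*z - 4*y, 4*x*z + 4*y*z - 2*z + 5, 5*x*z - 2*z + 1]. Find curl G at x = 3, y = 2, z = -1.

(-18, -7, 0)

(∇×G)₁ = ∂G₃/∂y − ∂G₂/∂z = -4*x - 4*y + 2
(∇×G)₂ = ∂G₁/∂z − ∂G₃/∂x = -4*x - 5*z
(∇×G)₃ = ∂G₂/∂x − ∂G₁/∂y = 4*z + 4
∇×G = (-4*x - 4*y + 2, -4*x - 5*z, 4*z + 4)
At (3, 2, -1): (-18, -7, 0).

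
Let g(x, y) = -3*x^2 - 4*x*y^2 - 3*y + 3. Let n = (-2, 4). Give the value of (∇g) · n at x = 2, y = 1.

-44

∂g/∂x = -6*x - 4*y^2
∂g/∂y = -8*x*y - 3
∇g at (2, 1) = (-16, -19)
∇g · n = (-16)(-2) + (-19)(4) = -44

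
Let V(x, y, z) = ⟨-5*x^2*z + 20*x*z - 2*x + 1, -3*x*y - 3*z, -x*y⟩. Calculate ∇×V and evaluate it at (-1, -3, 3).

(∇×V)₁ = ∂V₃/∂y − ∂V₂/∂z = -x + 3
(∇×V)₂ = ∂V₁/∂z − ∂V₃/∂x = -5*x^2 + 20*x + y
(∇×V)₃ = ∂V₂/∂x − ∂V₁/∂y = -3*y
∇×V = (-x + 3, -5*x^2 + 20*x + y, -3*y)
At (-1, -3, 3): (4, -28, 9).

(4, -28, 9)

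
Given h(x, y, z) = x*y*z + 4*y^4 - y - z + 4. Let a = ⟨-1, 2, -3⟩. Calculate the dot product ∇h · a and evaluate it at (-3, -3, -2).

-884

∂h/∂x = y*z
∂h/∂y = x*z + 16*y^3 - 1
∂h/∂z = x*y - 1
∇h at (-3, -3, -2) = (6, -427, 8)
∇h · a = (6)(-1) + (-427)(2) + (8)(-3) = -884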